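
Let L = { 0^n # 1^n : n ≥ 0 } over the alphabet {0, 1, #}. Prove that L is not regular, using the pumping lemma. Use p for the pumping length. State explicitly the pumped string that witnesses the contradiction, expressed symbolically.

0^{p+k} # 1^p

Suppose for contradiction that L is regular, and let p be the pumping length.
Take w = 0^p # 1^p ∈ L with |w| = 2p+1 ≥ p.
The pumping lemma gives a decomposition w = xyz where |xy| ≤ p and |y| ≥ 1.
Because |xy| ≤ p and w begins with p copies of 0, we have y = 0^k with 1 ≤ k ≤ p.
Pump with i = 2: xy^2z = 0^{p+k} # 1^p, which would require p+k = p. But k ≥ 1, so xy^2z ∉ L.
This contradicts the pumping lemma, so L is not regular.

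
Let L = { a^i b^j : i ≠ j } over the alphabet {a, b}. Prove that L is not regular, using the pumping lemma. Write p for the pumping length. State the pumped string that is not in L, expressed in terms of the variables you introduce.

a^{p+p!} b^{p+p!}

Toward a contradiction, assume L is regular with pumping length p.
Choose w = a^p b^{p+p!}. Since p ≠ p+p!, w ∈ L; and |w| ≥ p.
By the pumping lemma, w = xyz with |xy| ≤ p and y is nonempty.
Since the first p symbols of w are all a's and |xy| ≤ p, y lies entirely in the leading a-block: y = a^k for some k with 1 ≤ k ≤ p.
Since 1 ≤ k ≤ p, k divides p!; set t = 1 + p!/k. Then xy^t z has p + (p!/k)·k = p + p! copies of a. Now the a-count equals the b-count, so i ≠ j fails. So xy^t z = a^{p+p!} b^{p+p!} ∉ L.
This is a contradiction; hence L is not regular.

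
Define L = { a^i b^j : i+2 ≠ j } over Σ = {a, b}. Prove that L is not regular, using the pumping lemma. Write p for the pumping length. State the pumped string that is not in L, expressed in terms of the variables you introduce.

Suppose for contradiction that L is regular, and let p be the pumping length.
Choose w = a^p b^{p+p!+2}. Since p ≠ (p+p!+2)-2 = p+p!, w ∈ L; and |w| ≥ p.
By the pumping lemma, w = xyz with |xy| ≤ p and y is nonempty.
Since the first p symbols of w are all a's and |xy| ≤ p, y lies entirely in the leading a-block: y = a^k for some k with 1 ≤ k ≤ p.
Since 1 ≤ k ≤ p, k divides p!; set t = 1 + p!/k. Then xy^t z has p + (p!/k)·k = p + p! copies of a. Now the a-count is p+p! and (b-count)-2 = (p+p!+2)-2 = p+p!, so i+2 ≠ j fails. So xy^t z = a^{p+p!} b^{p+p!+2} ∉ L.
This is a contradiction; hence L is not regular.

a^{p+p!} b^{p+p!+2}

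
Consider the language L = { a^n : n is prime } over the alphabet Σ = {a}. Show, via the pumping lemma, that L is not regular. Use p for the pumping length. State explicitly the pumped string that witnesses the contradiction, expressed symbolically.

Assume L is regular; let p be its pumping constant.
Let q be a prime with q ≥ p+2 (infinitely many primes exist), and take w = a^q ∈ L with |w| = q ≥ p.
The pumping lemma gives a decomposition w = xyz where |xy| ≤ p and |y| > 0.
Then y = a^k for some k with 1 ≤ k ≤ p.
Since 1 ≤ k ≤ p, |xz| = q-k. Pump with i = q+1: |xy^{q+1}z| = (q-k)+(q+1)k = q+qk = q(1+k), which is composite (both factors ≥ 2). So xy^{q+1}z = a^{q(1+k)} ∉ L.
This is a contradiction; hence L is not regular.

a^{q(1+k)}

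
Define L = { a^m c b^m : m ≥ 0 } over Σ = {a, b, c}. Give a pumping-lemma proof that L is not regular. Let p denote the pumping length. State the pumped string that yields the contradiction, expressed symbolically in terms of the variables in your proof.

a^{p+k} c b^p

Toward a contradiction, assume L is regular with pumping length p.
Take w = a^p c b^p ∈ L with |w| = 2p+1 ≥ p.
Write w = xyz as guaranteed by the lemma, with |xy| ≤ p and |y| > 0.
Since the first p symbols of w are all a's and |xy| ≤ p, y lies entirely in the leading a-block: y = a^k for some k with 1 ≤ k ≤ p.
Pump with i = 2: xy^2z = a^{p+k} c b^p, which would require p+k = p. But k ≥ 1, so xy^2z ∉ L.
Contradiction. Therefore L is not regular.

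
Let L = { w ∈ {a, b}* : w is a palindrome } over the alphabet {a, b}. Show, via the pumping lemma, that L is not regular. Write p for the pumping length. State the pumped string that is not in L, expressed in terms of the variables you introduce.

Toward a contradiction, assume L is regular with pumping length p.
Take w = a^p b a^p, a palindrome of length 2p+1 ≥ p.
By the pumping lemma, w = xyz with |xy| ≤ p and |y| ≥ 1.
The first p characters of w are a's, so xy (and hence y) consists only of a's. Write y = a^k, 1 ≤ k ≤ p.
Pump with i = 2: xy^2z = a^{p+k} b a^p. Its reverse is a^p b a^{p+k}, which differs from xy^2z since k ≥ 1. So xy^2z is not a palindrome and xy^2z ∉ L.
Contradiction. Therefore L is not regular.

a^{p+k} b a^p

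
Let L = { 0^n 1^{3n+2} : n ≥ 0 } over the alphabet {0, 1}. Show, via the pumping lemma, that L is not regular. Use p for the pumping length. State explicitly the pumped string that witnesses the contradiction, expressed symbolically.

0^{p+k} 1^{3p+2}

Assume L is regular; let p be its pumping constant.
Let w = 0^p 1^{3p+2} ∈ L; note |w| = 4p+2 ≥ p.
The pumping lemma gives a decomposition w = xyz where |xy| ≤ p and y is nonempty.
Because |xy| ≤ p and w begins with p copies of 0, we have y = 0^k with 1 ≤ k ≤ p.
Pump with i = 2: xy^2z = 0^{p+k} 1^{3p+2}. For this to lie in L we would need 3p+2 = 3(p+k)+2, which forces k = 0. But k ≥ 1, so xy^2z ∉ L.
This contradicts the pumping lemma, so L is not regular.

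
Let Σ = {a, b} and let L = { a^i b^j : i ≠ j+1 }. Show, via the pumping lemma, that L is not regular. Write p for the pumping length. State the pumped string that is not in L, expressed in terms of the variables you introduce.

Assume L is regular; let p be its pumping constant.
Choose w = a^p b^{p+p!-1}. Since p ≠ (p+p!-1)+1 = p+p!, w ∈ L; and |w| ≥ p.
The pumping lemma gives a decomposition w = xyz where |xy| ≤ p and y is nonempty.
The first p characters of w are a's, so xy (and hence y) consists only of a's. Write y = a^k, 1 ≤ k ≤ p.
Since 1 ≤ k ≤ p, k divides p!; set t = 1 + p!/k. Then xy^t z has p + (p!/k)·k = p + p! copies of a. Now the a-count is p+p! and (b-count)+1 = (p+p!-1)+1 = p+p!, so i ≠ j+1 fails. So xy^t z = a^{p+p!} b^{p+p!-1} ∉ L.
This is a contradiction; hence L is not regular.

a^{p+p!} b^{p+p!-1}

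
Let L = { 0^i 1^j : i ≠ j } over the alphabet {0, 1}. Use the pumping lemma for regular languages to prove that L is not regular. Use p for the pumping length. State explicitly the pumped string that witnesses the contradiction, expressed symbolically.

0^{p+p!} 1^{p+p!}

Suppose for contradiction that L is regular, and let p be the pumping length.
Choose w = 0^p 1^{p+p!}. Since p ≠ p+p!, w ∈ L; and |w| ≥ p.
Write w = xyz as guaranteed by the lemma, with |xy| ≤ p and y is nonempty.
Because |xy| ≤ p and w begins with p copies of 0, we have y = 0^k with 1 ≤ k ≤ p.
Since 1 ≤ k ≤ p, k divides p!; set t = 1 + p!/k. Then xy^t z has p + (p!/k)·k = p + p! copies of 0. Now the 0-count equals the 1-count, so i ≠ j fails. So xy^t z = 0^{p+p!} 1^{p+p!} ∉ L.
Contradiction. Therefore L is not regular.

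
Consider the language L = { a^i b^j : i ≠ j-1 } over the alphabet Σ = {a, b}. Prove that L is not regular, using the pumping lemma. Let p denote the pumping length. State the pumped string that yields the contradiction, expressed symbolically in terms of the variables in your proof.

Suppose for contradiction that L is regular, and let p be the pumping length.
Choose w = a^p b^{p+p!+1}. Since p ≠ (p+p!+1)-1 = p+p!, w ∈ L; and |w| ≥ p.
Write w = xyz as guaranteed by the lemma, with |xy| ≤ p and |y| ≥ 1.
The first p characters of w are a's, so xy (and hence y) consists only of a's. Write y = a^k, 1 ≤ k ≤ p.
Since 1 ≤ k ≤ p, k divides p!; set t = 1 + p!/k. Then xy^t z has p + (p!/k)·k = p + p! copies of a. Now the a-count is p+p! and (b-count)-1 = (p+p!+1)-1 = p+p!, so i ≠ j-1 fails. So xy^t z = a^{p+p!} b^{p+p!+1} ∉ L.
Contradiction. Therefore L is not regular.

a^{p+p!} b^{p+p!+1}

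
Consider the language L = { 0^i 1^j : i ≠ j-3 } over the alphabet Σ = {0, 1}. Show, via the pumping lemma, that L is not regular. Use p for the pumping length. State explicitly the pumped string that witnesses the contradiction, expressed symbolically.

Assume L is regular; let p be its pumping constant.
Choose w = 0^p 1^{p+p!+3}. Since p ≠ (p+p!+3)-3 = p+p!, w ∈ L; and |w| ≥ p.
Write w = xyz as guaranteed by the lemma, with |xy| ≤ p and |y| > 0.
Because |xy| ≤ p and w begins with p copies of 0, we have y = 0^k with 1 ≤ k ≤ p.
Since 1 ≤ k ≤ p, k divides p!; set t = 1 + p!/k. Then xy^t z has p + (p!/k)·k = p + p! copies of 0. Now the 0-count is p+p! and (1-count)-3 = (p+p!+3)-3 = p+p!, so i ≠ j-3 fails. So xy^t z = 0^{p+p!} 1^{p+p!+3} ∉ L.
This contradicts the pumping lemma, so L is not regular.

0^{p+p!} 1^{p+p!+3}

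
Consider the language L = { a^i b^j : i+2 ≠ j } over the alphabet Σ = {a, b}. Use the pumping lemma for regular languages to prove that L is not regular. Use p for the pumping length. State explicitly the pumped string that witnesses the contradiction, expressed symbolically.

Toward a contradiction, assume L is regular with pumping length p.
Choose w = a^p b^{p+p!+2}. Since p ≠ (p+p!+2)-2 = p+p!, w ∈ L; and |w| ≥ p.
By the pumping lemma, w = xyz with |xy| ≤ p and |y| ≥ 1.
The first p characters of w are a's, so xy (and hence y) consists only of a's. Write y = a^k, 1 ≤ k ≤ p.
Since 1 ≤ k ≤ p, k divides p!; set t = 1 + p!/k. Then xy^t z has p + (p!/k)·k = p + p! copies of a. Now the a-count is p+p! and (b-count)-2 = (p+p!+2)-2 = p+p!, so i+2 ≠ j fails. So xy^t z = a^{p+p!} b^{p+p!+2} ∉ L.
Contradiction. Therefore L is not regular.

a^{p+p!} b^{p+p!+2}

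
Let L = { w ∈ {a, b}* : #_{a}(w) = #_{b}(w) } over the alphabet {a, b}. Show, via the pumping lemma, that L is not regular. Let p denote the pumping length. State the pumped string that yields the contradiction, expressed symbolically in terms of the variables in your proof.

a^{p+k} b^p

Assume L is regular; let p be its pumping constant.
Choose w = a^p b^p ∈ L with |w| = 2p ≥ p.
Write w = xyz as guaranteed by the lemma, with |xy| ≤ p and |y| ≥ 1.
Since the first p symbols of w are all a's and |xy| ≤ p, y lies entirely in the leading a-block: y = a^k for some k with 1 ≤ k ≤ p.
Pump with i = 2: xy^2z = a^{p+k} b^p has p+k occurrences of a but only p of b. Since k ≥ 1 the counts differ, so xy^2z ∉ L.
Contradiction. Therefore L is not regular.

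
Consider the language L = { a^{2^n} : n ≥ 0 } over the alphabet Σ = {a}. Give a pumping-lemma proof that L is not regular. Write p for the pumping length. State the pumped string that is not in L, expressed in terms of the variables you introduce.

a^{2^p+k}

Suppose for contradiction that L is regular, and let p be the pumping length.
Take w = a^{2^p} ∈ L with |w| = 2^p ≥ p.
Write w = xyz as guaranteed by the lemma, with |xy| ≤ p and |y| > 0.
Then y = a^k for some k with 1 ≤ k ≤ p.
Pump with i = 2: xy^2z = a^{2^p+k}. Since 1 ≤ k ≤ p < 2^p, we have 2^p < 2^p+k < 2^{p+1}, so 2^p+k is not a power of 2. So xy^2z ∉ L.
This is a contradiction; hence L is not regular.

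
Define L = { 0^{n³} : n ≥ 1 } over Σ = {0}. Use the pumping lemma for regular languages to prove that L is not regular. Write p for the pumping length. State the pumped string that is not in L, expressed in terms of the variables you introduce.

0^{p³+k}

Suppose for contradiction that L is regular, and let p be the pumping length.
Take w = 0^{p³} ∈ L with |w| = p³ ≥ p.
Write w = xyz as guaranteed by the lemma, with |xy| ≤ p and |y| > 0.
Then y = 0^k for some k with 1 ≤ k ≤ p.
Pump with i = 2: xy^2z = 0^{p³+k}. Since 1 ≤ k ≤ p, p³ < p³+k ≤ p³+p < p³+3p²+3p+1 = (p+1)³, so p³+k is not a perfect cube. So xy^2z ∉ L.
This is a contradiction; hence L is not regular.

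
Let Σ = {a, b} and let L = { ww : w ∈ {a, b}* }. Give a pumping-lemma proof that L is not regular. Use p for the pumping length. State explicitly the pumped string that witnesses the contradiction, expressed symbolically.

Suppose for contradiction that L is regular, and let p be the pumping length.
Take w = a^p b^p a^p b^p = uu where u = a^pb^p; then w ∈ L and |w| = 4p ≥ p.
By the pumping lemma, w = xyz with |xy| ≤ p and |y| ≥ 1.
The first p characters of w are a's, so xy (and hence y) consists only of a's. Write y = a^k, 1 ≤ k ≤ p.
Pump with i = 2: xy^2z = a^{p+k} b^p a^p b^p, of length 4p+k. Suppose this equals vv. The string starts with a and ends with b, so v does too; thus the boundary between the two copies of v is a b→a transition. There is exactly one such transition, at position 2p+k, so |v| = 2p+k and |vv| = 4p+2k ≠ 4p+k since k ≥ 1. So xy^2z ∉ L.
This is a contradiction; hence L is not regular.

a^{p+k} b^p a^p b^p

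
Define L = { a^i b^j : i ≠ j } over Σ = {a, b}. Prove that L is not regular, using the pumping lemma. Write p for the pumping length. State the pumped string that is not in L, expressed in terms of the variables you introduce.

Assume L is regular; let p be its pumping constant.
Choose w = a^p b^{p+p!}. Since p ≠ p+p!, w ∈ L; and |w| ≥ p.
By the pumping lemma, w = xyz with |xy| ≤ p and |y| > 0.
Since the first p symbols of w are all a's and |xy| ≤ p, y lies entirely in the leading a-block: y = a^k for some k with 1 ≤ k ≤ p.
Since 1 ≤ k ≤ p, k divides p!; set t = 1 + p!/k. Then xy^t z has p + (p!/k)·k = p + p! copies of a. Now the a-count equals the b-count, so i ≠ j fails. So xy^t z = a^{p+p!} b^{p+p!} ∉ L.
Contradiction. Therefore L is not regular.

a^{p+p!} b^{p+p!}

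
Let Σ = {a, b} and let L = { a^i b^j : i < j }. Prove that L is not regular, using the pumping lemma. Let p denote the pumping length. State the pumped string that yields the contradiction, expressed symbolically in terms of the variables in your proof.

a^{p+k} b^{p+1}

Assume L is regular; let p be its pumping constant.
Choose w = a^p b^{p+1} ∈ L, with |w| = 2p+1 ≥ p.
Write w = xyz as guaranteed by the lemma, with |xy| ≤ p and y is nonempty.
Because |xy| ≤ p and w begins with p copies of a, we have y = a^k with 1 ≤ k ≤ p.
Consider xy^2z = a^{p+k} b^{p+1}. Since k ≥ 1, the a-count p+k is at least p+1, so i < j fails; thus xy^2z ∉ L.
Contradiction. Therefore L is not regular.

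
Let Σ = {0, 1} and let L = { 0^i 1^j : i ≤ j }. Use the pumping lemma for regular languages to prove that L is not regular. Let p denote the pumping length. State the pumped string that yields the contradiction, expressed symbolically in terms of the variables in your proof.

Suppose for contradiction that L is regular, and let p be the pumping length.
Choose w = 0^p 1^p ∈ L, with |w| = 2p ≥ p.
Write w = xyz as guaranteed by the lemma, with |xy| ≤ p and |y| ≥ 1.
Since the first p symbols of w are all 0's and |xy| ≤ p, y lies entirely in the leading 0-block: y = 0^k for some k with 1 ≤ k ≤ p.
Consider xy^2z = 0^{p+k} 1^p. Since k ≥ 1, the 0-count p+k exceeds the 1-count p, so i ≤ j fails; thus xy^2z ∉ L.
This is a contradiction; hence L is not regular.

0^{p+k} 1^p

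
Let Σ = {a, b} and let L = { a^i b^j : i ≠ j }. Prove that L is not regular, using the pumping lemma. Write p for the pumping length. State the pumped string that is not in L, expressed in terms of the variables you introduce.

Suppose for contradiction that L is regular, and let p be the pumping length.
Choose w = a^p b^{p+p!}. Since p ≠ p+p!, w ∈ L; and |w| ≥ p.
Write w = xyz as guaranteed by the lemma, with |xy| ≤ p and |y| > 0.
Since the first p symbols of w are all a's and |xy| ≤ p, y lies entirely in the leading a-block: y = a^k for some k with 1 ≤ k ≤ p.
Since 1 ≤ k ≤ p, k divides p!; set t = 1 + p!/k. Then xy^t z has p + (p!/k)·k = p + p! copies of a. Now the a-count equals the b-count, so i ≠ j fails. So xy^t z = a^{p+p!} b^{p+p!} ∉ L.
Contradiction. Therefore L is not regular.

a^{p+p!} b^{p+p!}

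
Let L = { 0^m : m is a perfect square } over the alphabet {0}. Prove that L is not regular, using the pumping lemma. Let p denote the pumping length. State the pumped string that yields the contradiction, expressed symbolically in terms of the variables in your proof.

Assume L is regular. Let p be the pumping length given by the pumping lemma.
Take w = 0^{p²} ∈ L with |w| = p² ≥ p.
By the pumping lemma, w = xyz with |xy| ≤ p and |y| > 0.
Then y = 0^k for some k with 1 ≤ k ≤ p.
Pump with i = 2: xy^2z = 0^{p²+k}. Since 1 ≤ k ≤ p, p² < p²+k ≤ p²+p < (p+1)², so p²+k lies strictly between consecutive squares and is not a perfect square. So xy^2z ∉ L.
This contradicts the pumping lemma, so L is not regular.

0^{p²+k}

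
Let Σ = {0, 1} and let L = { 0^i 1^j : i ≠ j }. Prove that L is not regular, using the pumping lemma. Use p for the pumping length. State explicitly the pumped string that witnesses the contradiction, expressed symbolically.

0^{p+p!} 1^{p+p!}

Assume L is regular; let p be its pumping constant.
Choose w = 0^p 1^{p+p!}. Since p ≠ p+p!, w ∈ L; and |w| ≥ p.
Write w = xyz as guaranteed by the lemma, with |xy| ≤ p and y is nonempty.
Because |xy| ≤ p and w begins with p copies of 0, we have y = 0^k with 1 ≤ k ≤ p.
Since 1 ≤ k ≤ p, k divides p!; set t = 1 + p!/k. Then xy^t z has p + (p!/k)·k = p + p! copies of 0. Now the 0-count equals the 1-count, so i ≠ j fails. So xy^t z = 0^{p+p!} 1^{p+p!} ∉ L.
This is a contradiction; hence L is not regular.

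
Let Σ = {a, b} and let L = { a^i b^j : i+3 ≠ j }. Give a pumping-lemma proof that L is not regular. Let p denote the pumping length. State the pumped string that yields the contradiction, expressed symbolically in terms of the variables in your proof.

Assume L is regular; let p be its pumping constant.
Choose w = a^p b^{p+p!+3}. Since p ≠ (p+p!+3)-3 = p+p!, w ∈ L; and |w| ≥ p.
The pumping lemma gives a decomposition w = xyz where |xy| ≤ p and y is nonempty.
The first p characters of w are a's, so xy (and hence y) consists only of a's. Write y = a^k, 1 ≤ k ≤ p.
Since 1 ≤ k ≤ p, k divides p!; set t = 1 + p!/k. Then xy^t z has p + (p!/k)·k = p + p! copies of a. Now the a-count is p+p! and (b-count)-3 = (p+p!+3)-3 = p+p!, so i+3 ≠ j fails. So xy^t z = a^{p+p!} b^{p+p!+3} ∉ L.
Contradiction. Therefore L is not regular.

a^{p+p!} b^{p+p!+3}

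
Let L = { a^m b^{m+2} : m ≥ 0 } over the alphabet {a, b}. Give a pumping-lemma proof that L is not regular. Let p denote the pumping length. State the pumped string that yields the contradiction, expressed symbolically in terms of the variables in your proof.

Toward a contradiction, assume L is regular with pumping length p.
Choose w = a^p b^{p+2}, which is in L with |w| = 2p+2 ≥ p.
The pumping lemma gives a decomposition w = xyz where |xy| ≤ p and |y| ≥ 1.
Since the first p symbols of w are all a's and |xy| ≤ p, y lies entirely in the leading a-block: y = a^k for some k with 1 ≤ k ≤ p.
Pump with i = 2: xy^2z = a^{p+k} b^{p+2}. For this to lie in L we would need p+2 = (p+k)+2, which forces k = 0. But k ≥ 1, so xy^2z ∉ L.
This is a contradiction; hence L is not regular.

a^{p+k} b^{p+2}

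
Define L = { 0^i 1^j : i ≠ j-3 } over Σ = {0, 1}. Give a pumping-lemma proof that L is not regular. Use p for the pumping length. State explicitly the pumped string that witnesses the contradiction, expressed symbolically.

Assume L is regular; let p be its pumping constant.
Choose w = 0^p 1^{p+p!+3}. Since p ≠ (p+p!+3)-3 = p+p!, w ∈ L; and |w| ≥ p.
Write w = xyz as guaranteed by the lemma, with |xy| ≤ p and y is nonempty.
Since the first p symbols of w are all 0's and |xy| ≤ p, y lies entirely in the leading 0-block: y = 0^k for some k with 1 ≤ k ≤ p.
Since 1 ≤ k ≤ p, k divides p!; set t = 1 + p!/k. Then xy^t z has p + (p!/k)·k = p + p! copies of 0. Now the 0-count is p+p! and (1-count)-3 = (p+p!+3)-3 = p+p!, so i ≠ j-3 fails. So xy^t z = 0^{p+p!} 1^{p+p!+3} ∉ L.
This contradicts the pumping lemma, so L is not regular.

0^{p+p!} 1^{p+p!+3}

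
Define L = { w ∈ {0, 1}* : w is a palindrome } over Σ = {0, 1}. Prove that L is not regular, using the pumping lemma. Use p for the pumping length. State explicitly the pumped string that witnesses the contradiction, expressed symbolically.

0^{p+k} 1 0^p

Suppose for contradiction that L is regular, and let p be the pumping length.
Take w = 0^p 1 0^p, a palindrome of length 2p+1 ≥ p.
Write w = xyz as guaranteed by the lemma, with |xy| ≤ p and y is nonempty.
Because |xy| ≤ p and w begins with p copies of 0, we have y = 0^k with 1 ≤ k ≤ p.
Pump with i = 2: xy^2z = 0^{p+k} 1 0^p. Its reverse is 0^p 1 0^{p+k}, which differs from xy^2z since k ≥ 1. So xy^2z is not a palindrome and xy^2z ∉ L.
This contradicts the pumping lemma, so L is not regular.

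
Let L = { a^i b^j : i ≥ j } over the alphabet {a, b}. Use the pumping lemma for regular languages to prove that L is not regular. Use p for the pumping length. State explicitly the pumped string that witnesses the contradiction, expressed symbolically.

Assume L is regular. Let p be the pumping length given by the pumping lemma.
Choose w = a^p b^p ∈ L, with |w| = 2p ≥ p.
The pumping lemma gives a decomposition w = xyz where |xy| ≤ p and |y| > 0.
Because |xy| ≤ p and w begins with p copies of a, we have y = a^k with 1 ≤ k ≤ p.
Consider xy^0z = xz = a^{p-k} b^p. Since k ≥ 1, the a-count p-k is less than p, so i ≥ j fails; thus xz ∉ L.
Contradiction. Therefore L is not regular.

a^{p-k} b^p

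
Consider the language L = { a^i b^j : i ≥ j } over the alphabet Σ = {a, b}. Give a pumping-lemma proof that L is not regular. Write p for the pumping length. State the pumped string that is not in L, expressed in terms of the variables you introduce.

Assume L is regular. Let p be the pumping length given by the pumping lemma.
Choose w = a^p b^p ∈ L, with |w| = 2p ≥ p.
Write w = xyz as guaranteed by the lemma, with |xy| ≤ p and |y| ≥ 1.
Since the first p symbols of w are all a's and |xy| ≤ p, y lies entirely in the leading a-block: y = a^k for some k with 1 ≤ k ≤ p.
Consider xy^0z = xz = a^{p-k} b^p. Since k ≥ 1, the a-count p-k is less than p, so i ≥ j fails; thus xz ∉ L.
This contradicts the pumping lemma, so L is not regular.

a^{p-k} b^p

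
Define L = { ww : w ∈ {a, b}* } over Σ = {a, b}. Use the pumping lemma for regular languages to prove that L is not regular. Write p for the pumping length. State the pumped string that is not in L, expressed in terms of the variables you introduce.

Assume L is regular. Let p be the pumping length given by the pumping lemma.
Take w = a^p b^p a^p b^p = uu where u = a^pb^p; then w ∈ L and |w| = 4p ≥ p.
By the pumping lemma, w = xyz with |xy| ≤ p and |y| > 0.
The first p characters of w are a's, so xy (and hence y) consists only of a's. Write y = a^k, 1 ≤ k ≤ p.
Pump with i = 2: xy^2z = a^{p+k} b^p a^p b^p, of length 4p+k. Suppose this equals vv. The string starts with a and ends with b, so v does too; thus the boundary between the two copies of v is a b→a transition. There is exactly one such transition, at position 2p+k, so |v| = 2p+k and |vv| = 4p+2k ≠ 4p+k since k ≥ 1. So xy^2z ∉ L.
Contradiction. Therefore L is not regular.

a^{p+k} b^p a^p b^p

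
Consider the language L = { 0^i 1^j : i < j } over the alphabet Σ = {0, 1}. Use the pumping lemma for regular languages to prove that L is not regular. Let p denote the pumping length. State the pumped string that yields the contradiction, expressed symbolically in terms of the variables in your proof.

0^{p+k} 1^{p+1}

Assume L is regular. Let p be the pumping length given by the pumping lemma.
Choose w = 0^p 1^{p+1} ∈ L, with |w| = 2p+1 ≥ p.
Write w = xyz as guaranteed by the lemma, with |xy| ≤ p and |y| ≥ 1.
The first p characters of w are 0's, so xy (and hence y) consists only of 0's. Write y = 0^k, 1 ≤ k ≤ p.
Consider xy^2z = 0^{p+k} 1^{p+1}. Since k ≥ 1, the 0-count p+k is at least p+1, so i < j fails; thus xy^2z ∉ L.
This is a contradiction; hence L is not regular.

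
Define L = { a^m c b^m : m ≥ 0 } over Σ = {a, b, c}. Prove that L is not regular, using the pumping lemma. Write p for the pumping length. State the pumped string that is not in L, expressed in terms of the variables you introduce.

a^{p+k} c b^p

Suppose for contradiction that L is regular, and let p be the pumping length.
Take w = a^p c b^p ∈ L with |w| = 2p+1 ≥ p.
Write w = xyz as guaranteed by the lemma, with |xy| ≤ p and |y| ≥ 1.
The first p characters of w are a's, so xy (and hence y) consists only of a's. Write y = a^k, 1 ≤ k ≤ p.
Pump with i = 2: xy^2z = a^{p+k} c b^p, which would require p+k = p. But k ≥ 1, so xy^2z ∉ L.
Contradiction. Therefore L is not regular.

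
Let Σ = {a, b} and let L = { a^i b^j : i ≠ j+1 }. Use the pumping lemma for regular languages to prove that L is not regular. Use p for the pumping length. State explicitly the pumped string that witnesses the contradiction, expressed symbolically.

a^{p+p!} b^{p+p!-1}

Assume L is regular; let p be its pumping constant.
Choose w = a^p b^{p+p!-1}. Since p ≠ (p+p!-1)+1 = p+p!, w ∈ L; and |w| ≥ p.
The pumping lemma gives a decomposition w = xyz where |xy| ≤ p and y is nonempty.
Since the first p symbols of w are all a's and |xy| ≤ p, y lies entirely in the leading a-block: y = a^k for some k with 1 ≤ k ≤ p.
Since 1 ≤ k ≤ p, k divides p!; set t = 1 + p!/k. Then xy^t z has p + (p!/k)·k = p + p! copies of a. Now the a-count is p+p! and (b-count)+1 = (p+p!-1)+1 = p+p!, so i ≠ j+1 fails. So xy^t z = a^{p+p!} b^{p+p!-1} ∉ L.
This is a contradiction; hence L is not regular.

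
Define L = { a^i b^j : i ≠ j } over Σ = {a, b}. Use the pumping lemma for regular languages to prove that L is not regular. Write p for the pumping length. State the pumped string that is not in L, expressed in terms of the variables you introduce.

a^{p+p!} b^{p+p!}

Assume L is regular. Let p be the pumping length given by the pumping lemma.
Choose w = a^p b^{p+p!}. Since p ≠ p+p!, w ∈ L; and |w| ≥ p.
Write w = xyz as guaranteed by the lemma, with |xy| ≤ p and y is nonempty.
Because |xy| ≤ p and w begins with p copies of a, we have y = a^k with 1 ≤ k ≤ p.
Since 1 ≤ k ≤ p, k divides p!; set t = 1 + p!/k. Then xy^t z has p + (p!/k)·k = p + p! copies of a. Now the a-count equals the b-count, so i ≠ j fails. So xy^t z = a^{p+p!} b^{p+p!} ∉ L.
This is a contradiction; hence L is not regular.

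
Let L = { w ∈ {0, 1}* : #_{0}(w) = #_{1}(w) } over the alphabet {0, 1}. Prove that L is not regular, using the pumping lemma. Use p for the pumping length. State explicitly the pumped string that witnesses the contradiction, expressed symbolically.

Assume L is regular. Let p be the pumping length given by the pumping lemma.
Choose w = 0^p 1^p ∈ L with |w| = 2p ≥ p.
The pumping lemma gives a decomposition w = xyz where |xy| ≤ p and |y| ≥ 1.
Because |xy| ≤ p and w begins with p copies of 0, we have y = 0^k with 1 ≤ k ≤ p.
Pump with i = 2: xy^2z = 0^{p+k} 1^p has p+k occurrences of 0 but only p of 1. Since k ≥ 1 the counts differ, so xy^2z ∉ L.
This is a contradiction; hence L is not regular.

0^{p+k} 1^p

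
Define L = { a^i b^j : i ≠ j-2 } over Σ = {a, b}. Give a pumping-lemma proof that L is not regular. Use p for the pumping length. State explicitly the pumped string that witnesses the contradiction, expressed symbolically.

a^{p+p!} b^{p+p!+2}

Assume L is regular. Let p be the pumping length given by the pumping lemma.
Choose w = a^p b^{p+p!+2}. Since p ≠ (p+p!+2)-2 = p+p!, w ∈ L; and |w| ≥ p.
Write w = xyz as guaranteed by the lemma, with |xy| ≤ p and |y| ≥ 1.
Since the first p symbols of w are all a's and |xy| ≤ p, y lies entirely in the leading a-block: y = a^k for some k with 1 ≤ k ≤ p.
Since 1 ≤ k ≤ p, k divides p!; set t = 1 + p!/k. Then xy^t z has p + (p!/k)·k = p + p! copies of a. Now the a-count is p+p! and (b-count)-2 = (p+p!+2)-2 = p+p!, so i ≠ j-2 fails. So xy^t z = a^{p+p!} b^{p+p!+2} ∉ L.
This contradicts the pumping lemma, so L is not regular.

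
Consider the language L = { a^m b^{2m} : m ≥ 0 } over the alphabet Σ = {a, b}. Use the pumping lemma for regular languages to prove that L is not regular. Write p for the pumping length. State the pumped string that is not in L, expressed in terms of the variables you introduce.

a^{p+k} b^{2p}

Suppose for contradiction that L is regular, and let p be the pumping length.
Take w = a^p b^{2p}. Then w ∈ L and |w| = 3p ≥ p.
The pumping lemma gives a decomposition w = xyz where |xy| ≤ p and |y| ≥ 1.
The first p characters of w are a's, so xy (and hence y) consists only of a's. Write y = a^k, 1 ≤ k ≤ p.
Pump with i = 2: xy^2z = a^{p+k} b^{2p}. For this to lie in L we would need 2p = 2(p+k), which forces k = 0. But k ≥ 1, so xy^2z ∉ L.
This is a contradiction; hence L is not regular.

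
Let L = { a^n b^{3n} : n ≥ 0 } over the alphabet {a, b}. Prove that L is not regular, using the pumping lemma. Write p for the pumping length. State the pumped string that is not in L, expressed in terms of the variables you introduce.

a^{p+k} b^{3p}

Toward a contradiction, assume L is regular with pumping length p.
Take w = a^p b^{3p}. Then w ∈ L and |w| = 4p ≥ p.
The pumping lemma gives a decomposition w = xyz where |xy| ≤ p and |y| > 0.
Because |xy| ≤ p and w begins with p copies of a, we have y = a^k with 1 ≤ k ≤ p.
Pump with i = 2: xy^2z = a^{p+k} b^{3p}. For this to lie in L we would need 3p = 3(p+k), which forces k = 0. But k ≥ 1, so xy^2z ∉ L.
This contradicts the pumping lemma, so L is not regular.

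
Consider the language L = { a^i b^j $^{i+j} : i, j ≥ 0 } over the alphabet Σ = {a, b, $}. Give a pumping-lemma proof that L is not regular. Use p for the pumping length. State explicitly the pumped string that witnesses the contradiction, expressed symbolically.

a^{p+k} b^p $^{2p}

Suppose for contradiction that L is regular, and let p be the pumping length.
Take w = a^p b^p $^{2p} ∈ L (with i=j=p, i+j=2p), |w| = 4p ≥ p.
The pumping lemma gives a decomposition w = xyz where |xy| ≤ p and |y| ≥ 1.
Because |xy| ≤ p and w begins with p copies of a, we have y = a^k with 1 ≤ k ≤ p.
Consider xy^2z = a^{p+k} b^p $^{2p}. Now the a- and b-counts sum to 2p+k, but the $-count is 2p ≠ 2p+k. So xy^2z ∉ L.
Contradiction. Therefore L is not regular.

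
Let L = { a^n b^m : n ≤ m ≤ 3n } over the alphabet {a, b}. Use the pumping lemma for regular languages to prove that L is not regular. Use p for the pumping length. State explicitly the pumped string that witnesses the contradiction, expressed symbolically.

Assume L is regular; let p be its pumping constant.
Take w = a^p b^p ∈ L (since p ≤ p ≤ 3p), with |w| = 2p ≥ p.
By the pumping lemma, w = xyz with |xy| ≤ p and |y| > 0.
Since the first p symbols of w are all a's and |xy| ≤ p, y lies entirely in the leading a-block: y = a^k for some k with 1 ≤ k ≤ p.
Pump with i = 2: xy^2z = a^{p+k} b^p. Now n = p+k > p = m, so the condition n ≤ m fails. Thus xy^2z ∉ L.
Contradiction. Therefore L is not regular.

a^{p+k} b^p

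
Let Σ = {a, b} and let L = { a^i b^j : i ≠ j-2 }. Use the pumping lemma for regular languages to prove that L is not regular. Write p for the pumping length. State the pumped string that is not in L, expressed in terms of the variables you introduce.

Suppose for contradiction that L is regular, and let p be the pumping length.
Choose w = a^p b^{p+p!+2}. Since p ≠ (p+p!+2)-2 = p+p!, w ∈ L; and |w| ≥ p.
Write w = xyz as guaranteed by the lemma, with |xy| ≤ p and y is nonempty.
Because |xy| ≤ p and w begins with p copies of a, we have y = a^k with 1 ≤ k ≤ p.
Since 1 ≤ k ≤ p, k divides p!; set t = 1 + p!/k. Then xy^t z has p + (p!/k)·k = p + p! copies of a. Now the a-count is p+p! and (b-count)-2 = (p+p!+2)-2 = p+p!, so i ≠ j-2 fails. So xy^t z = a^{p+p!} b^{p+p!+2} ∉ L.
This contradicts the pumping lemma, so L is not regular.

a^{p+p!} b^{p+p!+2}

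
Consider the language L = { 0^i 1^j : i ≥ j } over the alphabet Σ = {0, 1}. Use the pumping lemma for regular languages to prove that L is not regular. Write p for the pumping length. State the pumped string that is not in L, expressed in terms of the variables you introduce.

Toward a contradiction, assume L is regular with pumping length p.
Choose w = 0^p 1^p ∈ L, with |w| = 2p ≥ p.
Write w = xyz as guaranteed by the lemma, with |xy| ≤ p and y is nonempty.
Since the first p symbols of w are all 0's and |xy| ≤ p, y lies entirely in the leading 0-block: y = 0^k for some k with 1 ≤ k ≤ p.
Consider xy^0z = xz = 0^{p-k} 1^p. Since k ≥ 1, the 0-count p-k is less than p, so i ≥ j fails; thus xz ∉ L.
Contradiction. Therefore L is not regular.

0^{p-k} 1^p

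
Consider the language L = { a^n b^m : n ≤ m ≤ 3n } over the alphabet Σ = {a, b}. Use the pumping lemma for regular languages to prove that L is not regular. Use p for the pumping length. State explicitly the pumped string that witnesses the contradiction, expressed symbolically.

a^{p+k} b^p

Suppose for contradiction that L is regular, and let p be the pumping length.
Take w = a^p b^p ∈ L (since p ≤ p ≤ 3p), with |w| = 2p ≥ p.
Write w = xyz as guaranteed by the lemma, with |xy| ≤ p and y is nonempty.
Since the first p symbols of w are all a's and |xy| ≤ p, y lies entirely in the leading a-block: y = a^k for some k with 1 ≤ k ≤ p.
Pump with i = 2: xy^2z = a^{p+k} b^p. Now n = p+k > p = m, so the condition n ≤ m fails. Thus xy^2z ∉ L.
Contradiction. Therefore L is not regular.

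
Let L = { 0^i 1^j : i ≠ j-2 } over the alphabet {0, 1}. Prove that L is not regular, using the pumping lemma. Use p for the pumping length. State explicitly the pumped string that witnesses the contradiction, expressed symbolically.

Assume L is regular; let p be its pumping constant.
Choose w = 0^p 1^{p+p!+2}. Since p ≠ (p+p!+2)-2 = p+p!, w ∈ L; and |w| ≥ p.
The pumping lemma gives a decomposition w = xyz where |xy| ≤ p and |y| ≥ 1.
The first p characters of w are 0's, so xy (and hence y) consists only of 0's. Write y = 0^k, 1 ≤ k ≤ p.
Since 1 ≤ k ≤ p, k divides p!; set t = 1 + p!/k. Then xy^t z has p + (p!/k)·k = p + p! copies of 0. Now the 0-count is p+p! and (1-count)-2 = (p+p!+2)-2 = p+p!, so i ≠ j-2 fails. So xy^t z = 0^{p+p!} 1^{p+p!+2} ∉ L.
Contradiction. Therefore L is not regular.

0^{p+p!} 1^{p+p!+2}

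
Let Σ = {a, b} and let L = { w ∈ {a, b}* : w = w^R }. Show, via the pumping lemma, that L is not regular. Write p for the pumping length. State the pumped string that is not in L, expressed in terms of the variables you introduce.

a^{p+k} b a^p

Assume L is regular; let p be its pumping constant.
Take w = a^p b a^p, a palindrome of length 2p+1 ≥ p.
The pumping lemma gives a decomposition w = xyz where |xy| ≤ p and |y| ≥ 1.
Since the first p symbols of w are all a's and |xy| ≤ p, y lies entirely in the leading a-block: y = a^k for some k with 1 ≤ k ≤ p.
Pump with i = 2: xy^2z = a^{p+k} b a^p. Its reverse is a^p b a^{p+k}, which differs from xy^2z since k ≥ 1. So xy^2z is not a palindrome and xy^2z ∉ L.
This is a contradiction; hence L is not regular.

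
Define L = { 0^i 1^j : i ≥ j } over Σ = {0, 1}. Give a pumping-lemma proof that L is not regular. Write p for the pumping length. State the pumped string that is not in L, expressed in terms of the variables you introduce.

0^{p-k} 1^p

Suppose for contradiction that L is regular, and let p be the pumping length.
Choose w = 0^p 1^p ∈ L, with |w| = 2p ≥ p.
By the pumping lemma, w = xyz with |xy| ≤ p and |y| ≥ 1.
Because |xy| ≤ p and w begins with p copies of 0, we have y = 0^k with 1 ≤ k ≤ p.
Consider xy^0z = xz = 0^{p-k} 1^p. Since k ≥ 1, the 0-count p-k is less than p, so i ≥ j fails; thus xz ∉ L.
Contradiction. Therefore L is not regular.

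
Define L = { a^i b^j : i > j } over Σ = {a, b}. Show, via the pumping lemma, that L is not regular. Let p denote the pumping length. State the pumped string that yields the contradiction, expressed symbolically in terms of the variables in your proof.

a^{p+1-k} b^p

Assume L is regular; let p be its pumping constant.
Choose w = a^{p+1} b^p ∈ L, with |w| = 2p+1 ≥ p.
By the pumping lemma, w = xyz with |xy| ≤ p and |y| > 0.
The first p characters of w are a's, so xy (and hence y) consists only of a's. Write y = a^k, 1 ≤ k ≤ p.
Consider xy^0z = xz = a^{p+1-k} b^p. Since k ≥ 1, the a-count p+1-k is at most p, so i > j fails; thus xz ∉ L.
This contradicts the pumping lemma, so L is not regular.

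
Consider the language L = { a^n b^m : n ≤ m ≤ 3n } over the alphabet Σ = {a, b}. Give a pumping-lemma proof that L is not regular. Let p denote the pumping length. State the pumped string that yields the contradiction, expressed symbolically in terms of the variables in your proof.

Suppose for contradiction that L is regular, and let p be the pumping length.
Take w = a^p b^p ∈ L (since p ≤ p ≤ 3p), with |w| = 2p ≥ p.
Write w = xyz as guaranteed by the lemma, with |xy| ≤ p and y is nonempty.
Since the first p symbols of w are all a's and |xy| ≤ p, y lies entirely in the leading a-block: y = a^k for some k with 1 ≤ k ≤ p.
Pump with i = 2: xy^2z = a^{p+k} b^p. Now n = p+k > p = m, so the condition n ≤ m fails. Thus xy^2z ∉ L.
This contradicts the pumping lemma, so L is not regular.

a^{p+k} b^p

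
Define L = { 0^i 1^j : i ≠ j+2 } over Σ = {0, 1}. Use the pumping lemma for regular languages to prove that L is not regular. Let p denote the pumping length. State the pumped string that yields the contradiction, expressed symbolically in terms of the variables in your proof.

Suppose for contradiction that L is regular, and let p be the pumping length.
Choose w = 0^p 1^{p+p!-2}. Since p ≠ (p+p!-2)+2 = p+p!, w ∈ L; and |w| ≥ p.
By the pumping lemma, w = xyz with |xy| ≤ p and |y| ≥ 1.
Because |xy| ≤ p and w begins with p copies of 0, we have y = 0^k with 1 ≤ k ≤ p.
Since 1 ≤ k ≤ p, k divides p!; set t = 1 + p!/k. Then xy^t z has p + (p!/k)·k = p + p! copies of 0. Now the 0-count is p+p! and (1-count)+2 = (p+p!-2)+2 = p+p!, so i ≠ j+2 fails. So xy^t z = 0^{p+p!} 1^{p+p!-2} ∉ L.
This is a contradiction; hence L is not regular.

0^{p+p!} 1^{p+p!-2}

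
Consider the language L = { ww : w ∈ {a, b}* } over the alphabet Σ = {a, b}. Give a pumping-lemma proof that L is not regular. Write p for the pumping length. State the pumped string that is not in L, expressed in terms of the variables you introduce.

a^{p+k} b^p a^p b^p

Toward a contradiction, assume L is regular with pumping length p.
Take w = a^p b^p a^p b^p = uu where u = a^pb^p; then w ∈ L and |w| = 4p ≥ p.
Write w = xyz as guaranteed by the lemma, with |xy| ≤ p and |y| ≥ 1.
Because |xy| ≤ p and w begins with p copies of a, we have y = a^k with 1 ≤ k ≤ p.
Pump with i = 2: xy^2z = a^{p+k} b^p a^p b^p, of length 4p+k. Suppose this equals vv. The string starts with a and ends with b, so v does too; thus the boundary between the two copies of v is a b→a transition. There is exactly one such transition, at position 2p+k, so |v| = 2p+k and |vv| = 4p+2k ≠ 4p+k since k ≥ 1. So xy^2z ∉ L.
This is a contradiction; hence L is not regular.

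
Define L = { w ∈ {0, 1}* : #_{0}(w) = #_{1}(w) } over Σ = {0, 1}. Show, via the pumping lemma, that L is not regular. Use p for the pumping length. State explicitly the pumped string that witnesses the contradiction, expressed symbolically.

Assume L is regular; let p be its pumping constant.
Choose w = 0^p 1^p ∈ L with |w| = 2p ≥ p.
The pumping lemma gives a decomposition w = xyz where |xy| ≤ p and |y| ≥ 1.
Since the first p symbols of w are all 0's and |xy| ≤ p, y lies entirely in the leading 0-block: y = 0^k for some k with 1 ≤ k ≤ p.
Pump with i = 2: xy^2z = 0^{p+k} 1^p has p+k occurrences of 0 but only p of 1. Since k ≥ 1 the counts differ, so xy^2z ∉ L.
Contradiction. Therefore L is not regular.

0^{p+k} 1^p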